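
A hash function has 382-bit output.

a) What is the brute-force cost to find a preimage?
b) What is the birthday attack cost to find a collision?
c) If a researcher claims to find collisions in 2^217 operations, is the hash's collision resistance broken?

Step 1: Preimage resistance requires brute-force of 2^382 operations.
Step 2: Collision resistance (birthday bound) = 2^(382/2) = 2^191.
Step 3: The claimed attack costs 2^217 operations.
Step 4: Since 2^217 >= 2^191, the claimed attack is no faster than the generic birthday attack, so this does not break collision resistance.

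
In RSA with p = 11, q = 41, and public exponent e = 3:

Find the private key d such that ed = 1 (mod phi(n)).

Step 1: n = 11 * 41 = 451.
Step 2: phi(n) = 10 * 40 = 400.
Step 3: Find d such that 3 * d = 1 (mod 400).
Step 4: d = 3^(-1) mod 400 = 267.
Verification: 3 * 267 = 801 = 2 * 400 + 1.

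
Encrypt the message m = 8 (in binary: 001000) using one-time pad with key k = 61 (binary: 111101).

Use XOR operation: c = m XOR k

Step 1: Write out the XOR operation bit by bit:
  Message: 001000
  Key:     111101
  XOR:     110101
Step 2: Convert to decimal: 110101 = 53.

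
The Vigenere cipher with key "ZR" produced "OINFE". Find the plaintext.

Step 1: Extend key: ZRZRZ
Step 2: Decrypt each letter (c - k) mod 26:
  O(14) - Z(25) = (14-25) mod 26 = 15 = P
  I(8) - R(17) = (8-17) mod 26 = 17 = R
  N(13) - Z(25) = (13-25) mod 26 = 14 = O
  F(5) - R(17) = (5-17) mod 26 = 14 = O
  E(4) - Z(25) = (4-25) mod 26 = 5 = F
Plaintext: PROOF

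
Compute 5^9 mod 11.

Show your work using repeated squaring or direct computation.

Step 1: Compute 5^9 mod 11 step by step, reducing modulo 11 at each step.
  5^1 mod 11 = 5
  5^2 mod 11 = (5 * 5) mod 11 = 3
  5^3 mod 11 = (3 * 5) mod 11 = 4
  5^4 mod 11 = (4 * 5) mod 11 = 9
  5^5 mod 11 = (9 * 5) mod 11 = 1
  5^6 mod 11 = (1 * 5) mod 11 = 5
  5^7 mod 11 = (5 * 5) mod 11 = 3
  5^8 mod 11 = (3 * 5) mod 11 = 4
  5^9 mod 11 = (4 * 5) mod 11 = 9
Step 2: Result = 9.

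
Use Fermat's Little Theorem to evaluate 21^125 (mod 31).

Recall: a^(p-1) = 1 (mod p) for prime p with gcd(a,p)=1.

Step 1: Since 31 is prime, by Fermat's Little Theorem: 21^30 = 1 (mod 31).
Step 2: Reduce exponent: 125 mod 30 = 5.
Step 3: So 21^125 = 21^5 (mod 31).
Step 4: 21^5 mod 31 = 6.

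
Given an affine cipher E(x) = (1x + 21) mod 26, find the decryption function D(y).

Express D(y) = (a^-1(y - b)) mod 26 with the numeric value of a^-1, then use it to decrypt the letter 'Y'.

Step 1: Find a^-1, the modular inverse of 1 mod 26.
Step 2: We need 1 * a^-1 = 1 (mod 26).
Step 3: 1 * 1 = 1 = 0 * 26 + 1, so a^-1 = 1.
Step 4: D(y) = 1(y - 21) mod 26.
Step 5: Apply to 'Y' (y = 24): D(24) = 1 * (24 - 21) mod 26 = 1 * 3 mod 26 = 3 -> 'D'.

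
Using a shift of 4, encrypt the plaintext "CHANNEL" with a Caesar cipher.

Step 1: For each letter, shift forward by 4 positions (mod 26).
  C (position 2) -> position (2+4) mod 26 = 6 -> G
  H (position 7) -> position (7+4) mod 26 = 11 -> L
  A (position 0) -> position (0+4) mod 26 = 4 -> E
  N (position 13) -> position (13+4) mod 26 = 17 -> R
  N (position 13) -> position (13+4) mod 26 = 17 -> R
  E (position 4) -> position (4+4) mod 26 = 8 -> I
  L (position 11) -> position (11+4) mod 26 = 15 -> P
Result: GLERRIP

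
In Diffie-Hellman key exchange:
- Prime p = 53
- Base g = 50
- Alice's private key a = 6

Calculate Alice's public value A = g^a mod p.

Step 1: A = g^a mod p = 50^6 mod 53.
  50^1 mod 53 = 50
  50^2 mod 53 = (50 * 50) mod 53 = 9
  50^3 mod 53 = (9 * 50) mod 53 = 26
  50^4 mod 53 = (26 * 50) mod 53 = 28
  50^5 mod 53 = (28 * 50) mod 53 = 22
  50^6 mod 53 = (22 * 50) mod 53 = 40
Result: A = 40.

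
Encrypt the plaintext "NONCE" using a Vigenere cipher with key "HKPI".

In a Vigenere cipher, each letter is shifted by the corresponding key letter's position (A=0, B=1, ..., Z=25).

Step 1: Repeat key to match plaintext length:
  Plaintext: NONCE
  Key:       HKPIH
Step 2: Encrypt each letter:
  N(13) + H(7) = (13+7) mod 26 = 20 = U
  O(14) + K(10) = (14+10) mod 26 = 24 = Y
  N(13) + P(15) = (13+15) mod 26 = 2 = C
  C(2) + I(8) = (2+8) mod 26 = 10 = K
  E(4) + H(7) = (4+7) mod 26 = 11 = L
Ciphertext: UYCKL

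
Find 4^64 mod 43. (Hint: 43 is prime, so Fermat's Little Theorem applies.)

Step 1: Since 43 is prime, by Fermat's Little Theorem: 4^42 = 1 (mod 43).
Step 2: Reduce exponent: 64 mod 42 = 22.
Step 3: So 4^64 = 4^22 (mod 43).
Step 4: 4^22 mod 43 = 4.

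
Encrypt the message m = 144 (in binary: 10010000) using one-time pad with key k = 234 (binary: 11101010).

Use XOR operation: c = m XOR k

Step 1: Write out the XOR operation bit by bit:
  Message: 10010000
  Key:     11101010
  XOR:     01111010
Step 2: Convert to decimal: 01111010 = 122.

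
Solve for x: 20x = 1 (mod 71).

Step 1: We need x such that 20 * x = 1 (mod 71).
Step 2: Using the extended Euclidean algorithm or trial:
  20 * 32 = 640 = 9 * 71 + 1.
Step 3: Since 640 mod 71 = 1, the inverse is x = 32.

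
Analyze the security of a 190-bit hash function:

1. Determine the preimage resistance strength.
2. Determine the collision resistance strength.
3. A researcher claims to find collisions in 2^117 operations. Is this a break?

Step 1: Preimage resistance requires brute-force of 2^190 operations.
Step 2: Collision resistance (birthday bound) = 2^(190/2) = 2^95.
Step 3: The claimed attack costs 2^117 operations.
Step 4: Since 2^117 >= 2^95, the claimed attack is no faster than the generic birthday attack, so this does not break collision resistance.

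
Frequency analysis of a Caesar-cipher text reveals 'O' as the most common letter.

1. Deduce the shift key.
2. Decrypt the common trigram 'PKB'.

Step 1: In English, 'E' is the most frequent letter (12.7%).
Step 2: The most frequent ciphertext letter is 'O' (position 14).
Step 3: Shift = (14 - 4) mod 26 = 10.
Step 4: Decrypt 'PKB' by shifting back 10:
  P -> F
  K -> A
  B -> R
Step 5: 'PKB' decrypts to 'FAR'.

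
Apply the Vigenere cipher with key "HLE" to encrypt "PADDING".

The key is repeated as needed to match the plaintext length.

Step 1: Repeat key to match plaintext length:
  Plaintext: PADDING
  Key:       HLEHLEH
Step 2: Encrypt each letter:
  P(15) + H(7) = (15+7) mod 26 = 22 = W
  A(0) + L(11) = (0+11) mod 26 = 11 = L
  D(3) + E(4) = (3+4) mod 26 = 7 = H
  D(3) + H(7) = (3+7) mod 26 = 10 = K
  I(8) + L(11) = (8+11) mod 26 = 19 = T
  N(13) + E(4) = (13+4) mod 26 = 17 = R
  G(6) + H(7) = (6+7) mod 26 = 13 = N
Ciphertext: WLHKTRN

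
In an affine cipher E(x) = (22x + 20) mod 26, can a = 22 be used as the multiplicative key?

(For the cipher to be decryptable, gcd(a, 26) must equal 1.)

Step 1: Compute gcd(22, 26).
Step 2: gcd(22, 26) = 2.
Since gcd = 2 != 1, 22 shares a common factor with 26, so it cannot be used.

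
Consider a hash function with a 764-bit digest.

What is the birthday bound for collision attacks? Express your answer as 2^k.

Step 1: The birthday paradox gives collision probability ~50% after sqrt(2^n) = 2^(n/2) hashes.
Step 2: For 764-bit output: 2^(764/2) = 2^382.
Step 3: Approximately 2^382 hash computations needed.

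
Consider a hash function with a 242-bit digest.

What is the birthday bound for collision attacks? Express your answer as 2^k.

Step 1: The birthday paradox gives collision probability ~50% after sqrt(2^n) = 2^(n/2) hashes.
Step 2: For 242-bit output: 2^(242/2) = 2^121.
Step 3: Approximately 2^121 hash computations needed.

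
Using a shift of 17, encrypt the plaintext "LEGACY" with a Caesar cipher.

Step 1: For each letter, shift forward by 17 positions (mod 26).
  L (position 11) -> position (11+17) mod 26 = 2 -> C
  E (position 4) -> position (4+17) mod 26 = 21 -> V
  G (position 6) -> position (6+17) mod 26 = 23 -> X
  A (position 0) -> position (0+17) mod 26 = 17 -> R
  C (position 2) -> position (2+17) mod 26 = 19 -> T
  Y (position 24) -> position (24+17) mod 26 = 15 -> P
Result: CVXRTP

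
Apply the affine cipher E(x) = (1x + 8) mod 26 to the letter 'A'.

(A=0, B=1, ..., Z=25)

Step 1: Convert 'A' to number: x = 0.
Step 2: E(0) = (1 * 0 + 8) mod 26 = 8 mod 26 = 8.
Step 3: Convert 8 back to letter: I.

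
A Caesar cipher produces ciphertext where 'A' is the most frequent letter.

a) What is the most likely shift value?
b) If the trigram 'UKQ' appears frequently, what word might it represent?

Step 1: In English, 'E' is the most frequent letter (12.7%).
Step 2: The most frequent ciphertext letter is 'A' (position 0).
Step 3: Shift = (0 - 4) mod 26 = 22.
Step 4: Decrypt 'UKQ' by shifting back 22:
  U -> Y
  K -> O
  Q -> U
Step 5: 'UKQ' decrypts to 'YOU'.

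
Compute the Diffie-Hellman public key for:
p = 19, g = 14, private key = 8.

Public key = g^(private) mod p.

Step 1: A = g^a mod p = 14^8 mod 19.
  14^1 mod 19 = 14
  14^2 mod 19 = (14 * 14) mod 19 = 6
  14^3 mod 19 = (6 * 14) mod 19 = 8
  14^4 mod 19 = (8 * 14) mod 19 = 17
  14^5 mod 19 = (17 * 14) mod 19 = 10
  14^6 mod 19 = (10 * 14) mod 19 = 7
  14^7 mod 19 = (7 * 14) mod 19 = 3
  14^8 mod 19 = (3 * 14) mod 19 = 4
Result: A = 4.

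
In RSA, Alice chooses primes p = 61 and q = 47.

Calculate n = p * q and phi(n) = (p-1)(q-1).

Step 1: n = p * q = 61 * 47 = 2867.
Step 2: phi(n) = (p-1)(q-1) = 60 * 46 = 2760.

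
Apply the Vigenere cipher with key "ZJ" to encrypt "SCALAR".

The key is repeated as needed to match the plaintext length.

Step 1: Repeat key to match plaintext length:
  Plaintext: SCALAR
  Key:       ZJZJZJ
Step 2: Encrypt each letter:
  S(18) + Z(25) = (18+25) mod 26 = 17 = R
  C(2) + J(9) = (2+9) mod 26 = 11 = L
  A(0) + Z(25) = (0+25) mod 26 = 25 = Z
  L(11) + J(9) = (11+9) mod 26 = 20 = U
  A(0) + Z(25) = (0+25) mod 26 = 25 = Z
  R(17) + J(9) = (17+9) mod 26 = 0 = A
Ciphertext: RLZUZA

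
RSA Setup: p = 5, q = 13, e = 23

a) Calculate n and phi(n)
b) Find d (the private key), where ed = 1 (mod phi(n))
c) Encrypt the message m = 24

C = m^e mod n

Step 1: n = 5 * 13 = 65.
Step 2: phi(n) = (5-1)(13-1) = 4 * 12 = 48.
Step 3: Find d = 23^(-1) mod 48 = 23.
  Verify: 23 * 23 = 529 = 1 (mod 48).
Step 4: C = 24^23 mod 65 = 19.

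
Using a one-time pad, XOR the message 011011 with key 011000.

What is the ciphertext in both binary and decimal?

Step 1: Write out the XOR operation bit by bit:
  Message: 011011
  Key:     011000
  XOR:     000011
Step 2: Convert to decimal: 000011 = 3.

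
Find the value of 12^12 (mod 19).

Step 1: Compute 12^12 mod 19 step by step, reducing modulo 19 at each step.
  12^1 mod 19 = 12
  12^2 mod 19 = (12 * 12) mod 19 = 11
  12^3 mod 19 = (11 * 12) mod 19 = 18
  12^4 mod 19 = (18 * 12) mod 19 = 7
  12^5 mod 19 = (7 * 12) mod 19 = 8
  12^6 mod 19 = (8 * 12) mod 19 = 1
  12^7 mod 19 = (1 * 12) mod 19 = 12
  12^8 mod 19 = (12 * 12) mod 19 = 11
  12^9 mod 19 = (11 * 12) mod 19 = 18
  12^10 mod 19 = (18 * 12) mod 19 = 7
  12^11 mod 19 = (7 * 12) mod 19 = 8
  12^12 mod 19 = (8 * 12) mod 19 = 1
Step 2: Result = 1.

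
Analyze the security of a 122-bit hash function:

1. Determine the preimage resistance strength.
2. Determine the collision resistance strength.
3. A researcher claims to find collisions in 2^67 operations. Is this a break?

Step 1: Preimage resistance requires brute-force of 2^122 operations.
Step 2: Collision resistance (birthday bound) = 2^(122/2) = 2^61.
Step 3: The claimed attack costs 2^67 operations.
Step 4: Since 2^67 >= 2^61, the claimed attack is no faster than the generic birthday attack, so this does not break collision resistance.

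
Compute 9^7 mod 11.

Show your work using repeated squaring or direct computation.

Step 1: Compute 9^7 mod 11 step by step, reducing modulo 11 at each step.
  9^1 mod 11 = 9
  9^2 mod 11 = (9 * 9) mod 11 = 4
  9^3 mod 11 = (4 * 9) mod 11 = 3
  9^4 mod 11 = (3 * 9) mod 11 = 5
  9^5 mod 11 = (5 * 9) mod 11 = 1
  9^6 mod 11 = (1 * 9) mod 11 = 9
  9^7 mod 11 = (9 * 9) mod 11 = 4
Step 2: Result = 4.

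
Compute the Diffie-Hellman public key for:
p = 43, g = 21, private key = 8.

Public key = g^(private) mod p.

Step 1: A = g^a mod p = 21^8 mod 43.
  21^1 mod 43 = 21
  21^2 mod 43 = (21 * 21) mod 43 = 11
  21^3 mod 43 = (11 * 21) mod 43 = 16
  21^4 mod 43 = (16 * 21) mod 43 = 35
  21^5 mod 43 = (35 * 21) mod 43 = 4
  21^6 mod 43 = (4 * 21) mod 43 = 41
  21^7 mod 43 = (41 * 21) mod 43 = 1
  21^8 mod 43 = (1 * 21) mod 43 = 21
Result: A = 21.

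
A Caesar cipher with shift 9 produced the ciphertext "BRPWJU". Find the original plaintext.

Step 1: Reverse the shift by subtracting 9 from each letter position.
  B (position 1) -> position (1-9) mod 26 = 18 -> S
  R (position 17) -> position (17-9) mod 26 = 8 -> I
  P (position 15) -> position (15-9) mod 26 = 6 -> G
  W (position 22) -> position (22-9) mod 26 = 13 -> N
  J (position 9) -> position (9-9) mod 26 = 0 -> A
  U (position 20) -> position (20-9) mod 26 = 11 -> L
Decrypted message: SIGNAL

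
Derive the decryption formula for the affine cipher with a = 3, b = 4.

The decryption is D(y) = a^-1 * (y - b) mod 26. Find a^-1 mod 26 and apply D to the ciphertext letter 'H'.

Step 1: Find a^-1, the modular inverse of 3 mod 26.
Step 2: We need 3 * a^-1 = 1 (mod 26).
Step 3: 3 * 9 = 27 = 1 * 26 + 1, so a^-1 = 9.
Step 4: D(y) = 9(y - 4) mod 26.
Step 5: Apply to 'H' (y = 7): D(7) = 9 * (7 - 4) mod 26 = 9 * 3 mod 26 = 1 -> 'B'.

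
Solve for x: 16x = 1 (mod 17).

Step 1: We need x such that 16 * x = 1 (mod 17).
Step 2: Using the extended Euclidean algorithm or trial:
  16 * 16 = 256 = 15 * 17 + 1.
Step 3: Since 256 mod 17 = 1, the inverse is x = 16.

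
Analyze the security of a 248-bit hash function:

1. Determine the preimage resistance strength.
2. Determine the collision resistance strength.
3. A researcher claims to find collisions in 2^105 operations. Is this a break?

Step 1: Preimage resistance requires brute-force of 2^248 operations.
Step 2: Collision resistance (birthday bound) = 2^(248/2) = 2^124.
Step 3: The claimed attack costs 2^105 operations.
Step 4: Since 2^105 < 2^124, the claimed attack beats the generic birthday bound, so collision resistance is broken.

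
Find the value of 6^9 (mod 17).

Step 1: Compute 6^9 mod 17 step by step, reducing modulo 17 at each step.
  6^1 mod 17 = 6
  6^2 mod 17 = (6 * 6) mod 17 = 2
  6^3 mod 17 = (2 * 6) mod 17 = 12
  6^4 mod 17 = (12 * 6) mod 17 = 4
  6^5 mod 17 = (4 * 6) mod 17 = 7
  6^6 mod 17 = (7 * 6) mod 17 = 8
  6^7 mod 17 = (8 * 6) mod 17 = 14
  6^8 mod 17 = (14 * 6) mod 17 = 16
  6^9 mod 17 = (16 * 6) mod 17 = 11
Step 2: Result = 11.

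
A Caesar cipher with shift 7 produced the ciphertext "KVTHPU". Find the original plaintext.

Step 1: Reverse the shift by subtracting 7 from each letter position.
  K (position 10) -> position (10-7) mod 26 = 3 -> D
  V (position 21) -> position (21-7) mod 26 = 14 -> O
  T (position 19) -> position (19-7) mod 26 = 12 -> M
  H (position 7) -> position (7-7) mod 26 = 0 -> A
  P (position 15) -> position (15-7) mod 26 = 8 -> I
  U (position 20) -> position (20-7) mod 26 = 13 -> N
Decrypted message: DOMAIN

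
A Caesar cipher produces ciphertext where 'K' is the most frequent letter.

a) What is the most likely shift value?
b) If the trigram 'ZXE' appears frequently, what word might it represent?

Step 1: In English, 'E' is the most frequent letter (12.7%).
Step 2: The most frequent ciphertext letter is 'K' (position 10).
Step 3: Shift = (10 - 4) mod 26 = 6.
Step 4: Decrypt 'ZXE' by shifting back 6:
  Z -> T
  X -> R
  E -> Y
Step 5: 'ZXE' decrypts to 'TRY'.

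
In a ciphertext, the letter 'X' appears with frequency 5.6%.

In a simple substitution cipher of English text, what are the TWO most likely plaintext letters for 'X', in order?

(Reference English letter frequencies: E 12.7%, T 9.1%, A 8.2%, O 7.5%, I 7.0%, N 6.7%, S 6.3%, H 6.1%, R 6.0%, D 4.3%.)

Step 1: Observed frequency of 'X' is 5.6%.
Step 2: Compute distances to each reference frequency and sort:
  R (6.0%): difference = 0.4% <-- BEST
  H (6.1%): difference = 0.5% <-- RUNNER-UP
  S (6.3%): difference = 0.7%
  N (6.7%): difference = 1.1%
  D (4.3%): difference = 1.3%
Step 3: Most likely is 'R' (6.0%, diff 0.4%); second most likely is 'H' (6.1%, diff 0.5%).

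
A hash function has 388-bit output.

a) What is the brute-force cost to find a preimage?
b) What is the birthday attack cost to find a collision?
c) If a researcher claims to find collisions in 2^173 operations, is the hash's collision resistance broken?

Step 1: Preimage resistance requires brute-force of 2^388 operations.
Step 2: Collision resistance (birthday bound) = 2^(388/2) = 2^194.
Step 3: The claimed attack costs 2^173 operations.
Step 4: Since 2^173 < 2^194, the claimed attack beats the generic birthday bound, so collision resistance is broken.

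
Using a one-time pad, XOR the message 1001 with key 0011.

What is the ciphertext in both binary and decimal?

Step 1: Write out the XOR operation bit by bit:
  Message: 1001
  Key:     0011
  XOR:     1010
Step 2: Convert to decimal: 1010 = 10.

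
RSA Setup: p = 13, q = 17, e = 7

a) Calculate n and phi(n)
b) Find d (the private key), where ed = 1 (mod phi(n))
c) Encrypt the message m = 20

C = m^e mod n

Step 1: n = 13 * 17 = 221.
Step 2: phi(n) = (13-1)(17-1) = 12 * 16 = 192.
Step 3: Find d = 7^(-1) mod 192 = 55.
  Verify: 7 * 55 = 385 = 1 (mod 192).
Step 4: C = 20^7 mod 221 = 45.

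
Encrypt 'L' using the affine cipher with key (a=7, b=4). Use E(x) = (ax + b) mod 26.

Step 1: Convert 'L' to number: x = 11.
Step 2: E(11) = (7 * 11 + 4) mod 26 = 81 mod 26 = 3.
Step 3: Convert 3 back to letter: D.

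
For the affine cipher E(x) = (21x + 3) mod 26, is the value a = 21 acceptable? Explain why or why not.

Step 1: Compute gcd(21, 26).
Step 2: gcd(21, 26) = 1.
Since gcd = 1, 21 is coprime with 26, so it is a valid key.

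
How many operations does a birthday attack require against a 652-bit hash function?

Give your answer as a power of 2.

Step 1: The birthday paradox gives collision probability ~50% after sqrt(2^n) = 2^(n/2) hashes.
Step 2: For 652-bit output: 2^(652/2) = 2^326.
Step 3: Approximately 2^326 hash computations needed.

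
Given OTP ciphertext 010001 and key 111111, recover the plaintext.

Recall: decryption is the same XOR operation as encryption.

Step 1: XOR ciphertext with key:
  Ciphertext: 010001
  Key:        111111
  XOR:        101110
Step 2: Plaintext = 101110 = 46 in decimal.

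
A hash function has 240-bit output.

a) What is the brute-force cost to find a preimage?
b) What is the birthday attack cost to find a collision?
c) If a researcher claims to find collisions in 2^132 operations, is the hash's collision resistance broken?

Step 1: Preimage resistance requires brute-force of 2^240 operations.
Step 2: Collision resistance (birthday bound) = 2^(240/2) = 2^120.
Step 3: The claimed attack costs 2^132 operations.
Step 4: Since 2^132 >= 2^120, the claimed attack is no faster than the generic birthday attack, so this does not break collision resistance.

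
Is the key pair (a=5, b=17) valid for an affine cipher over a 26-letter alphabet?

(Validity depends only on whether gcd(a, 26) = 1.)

Step 1: Compute gcd(5, 26).
Step 2: gcd(5, 26) = 1.
Since gcd = 1, 5 is coprime with 26, so it is a valid key.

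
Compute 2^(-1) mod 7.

Step 1: We need x such that 2 * x = 1 (mod 7).
Step 2: Using the extended Euclidean algorithm or trial:
  2 * 4 = 8 = 1 * 7 + 1.
Step 3: Since 8 mod 7 = 1, the inverse is x = 4.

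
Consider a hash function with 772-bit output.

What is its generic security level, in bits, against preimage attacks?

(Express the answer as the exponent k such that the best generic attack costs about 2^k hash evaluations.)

Step 1: The hash has a 772-bit output.
Step 2: Preimage resistance means: given a digest h(x), it should be infeasible to find any input that hashes to it.
With a 772-bit output there are 2^772 possible digests, so a generic brute-force preimage search costs about 2^772 evaluations.
Step 3: Security level = 772 bits.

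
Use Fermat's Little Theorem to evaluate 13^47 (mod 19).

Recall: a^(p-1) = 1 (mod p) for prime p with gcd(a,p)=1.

Step 1: Since 19 is prime, by Fermat's Little Theorem: 13^18 = 1 (mod 19).
Step 2: Reduce exponent: 47 mod 18 = 11.
Step 3: So 13^47 = 13^11 (mod 19).
Step 4: 13^11 mod 19 = 2.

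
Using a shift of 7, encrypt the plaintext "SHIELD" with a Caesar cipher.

Step 1: For each letter, shift forward by 7 positions (mod 26).
  S (position 18) -> position (18+7) mod 26 = 25 -> Z
  H (position 7) -> position (7+7) mod 26 = 14 -> O
  I (position 8) -> position (8+7) mod 26 = 15 -> P
  E (position 4) -> position (4+7) mod 26 = 11 -> L
  L (position 11) -> position (11+7) mod 26 = 18 -> S
  D (position 3) -> position (3+7) mod 26 = 10 -> K
Result: ZOPLSK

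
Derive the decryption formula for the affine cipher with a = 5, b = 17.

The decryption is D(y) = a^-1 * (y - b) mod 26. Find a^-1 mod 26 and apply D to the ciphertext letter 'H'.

Step 1: Find a^-1, the modular inverse of 5 mod 26.
Step 2: We need 5 * a^-1 = 1 (mod 26).
Step 3: 5 * 21 = 105 = 4 * 26 + 1, so a^-1 = 21.
Step 4: D(y) = 21(y - 17) mod 26.
Step 5: Apply to 'H' (y = 7): D(7) = 21 * (7 - 17) mod 26 = 21 * -10 mod 26 = 24 -> 'Y'.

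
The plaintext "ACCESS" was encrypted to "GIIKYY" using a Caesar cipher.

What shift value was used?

Step 1: Compare first letters: A (position 0) -> G (position 6).
Step 2: Shift = (6 - 0) mod 26 = 6.
The shift value is 6.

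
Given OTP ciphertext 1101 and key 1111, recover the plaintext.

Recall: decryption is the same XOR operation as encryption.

Step 1: XOR ciphertext with key:
  Ciphertext: 1101
  Key:        1111
  XOR:        0010
Step 2: Plaintext = 0010 = 2 in decimal.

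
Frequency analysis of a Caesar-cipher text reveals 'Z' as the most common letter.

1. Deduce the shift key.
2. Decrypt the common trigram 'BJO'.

Step 1: In English, 'E' is the most frequent letter (12.7%).
Step 2: The most frequent ciphertext letter is 'Z' (position 25).
Step 3: Shift = (25 - 4) mod 26 = 21.
Step 4: Decrypt 'BJO' by shifting back 21:
  B -> G
  J -> O
  O -> T
Step 5: 'BJO' decrypts to 'GOT'.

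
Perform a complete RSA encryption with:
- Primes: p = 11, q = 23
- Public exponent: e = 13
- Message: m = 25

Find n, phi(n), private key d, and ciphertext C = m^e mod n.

Step 1: n = 11 * 23 = 253.
Step 2: phi(n) = (11-1)(23-1) = 10 * 22 = 220.
Step 3: Find d = 13^(-1) mod 220 = 17.
  Verify: 13 * 17 = 221 = 1 (mod 220).
Step 4: C = 25^13 mod 253 = 27.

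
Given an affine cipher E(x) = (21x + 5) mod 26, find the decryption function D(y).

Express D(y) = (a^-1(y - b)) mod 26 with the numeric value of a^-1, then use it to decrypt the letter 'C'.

Step 1: Find a^-1, the modular inverse of 21 mod 26.
Step 2: We need 21 * a^-1 = 1 (mod 26).
Step 3: 21 * 5 = 105 = 4 * 26 + 1, so a^-1 = 5.
Step 4: D(y) = 5(y - 5) mod 26.
Step 5: Apply to 'C' (y = 2): D(2) = 5 * (2 - 5) mod 26 = 5 * -3 mod 26 = 11 -> 'L'.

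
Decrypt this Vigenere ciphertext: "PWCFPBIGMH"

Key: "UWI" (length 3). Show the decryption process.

Step 1: Key 'UWI' has length 3. Extended key: UWIUWIUWIU
Step 2: Decrypt each position:
  P(15) - U(20) = 21 = V
  W(22) - W(22) = 0 = A
  C(2) - I(8) = 20 = U
  F(5) - U(20) = 11 = L
  P(15) - W(22) = 19 = T
  B(1) - I(8) = 19 = T
  I(8) - U(20) = 14 = O
  G(6) - W(22) = 10 = K
  M(12) - I(8) = 4 = E
  H(7) - U(20) = 13 = N
Plaintext: VAULTTOKEN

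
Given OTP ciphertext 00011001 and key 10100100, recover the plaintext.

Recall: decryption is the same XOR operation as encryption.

Step 1: XOR ciphertext with key:
  Ciphertext: 00011001
  Key:        10100100
  XOR:        10111101
Step 2: Plaintext = 10111101 = 189 in decimal.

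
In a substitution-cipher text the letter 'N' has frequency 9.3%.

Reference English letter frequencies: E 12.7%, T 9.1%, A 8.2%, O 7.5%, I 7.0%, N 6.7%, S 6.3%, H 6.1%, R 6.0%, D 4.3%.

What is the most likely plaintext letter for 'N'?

Step 1: The observed frequency is 9.3%.
Step 2: Compare with English frequencies:
  E: 12.7% (difference: 3.4%)
  T: 9.1% (difference: 0.2%) <-- closest
  A: 8.2% (difference: 1.1%)
  O: 7.5% (difference: 1.8%)
  I: 7.0% (difference: 2.3%)
  N: 6.7% (difference: 2.6%)
  S: 6.3% (difference: 3.0%)
  H: 6.1% (difference: 3.2%)
  R: 6.0% (difference: 3.3%)
  D: 4.3% (difference: 5.0%)
Step 3: 'N' most likely represents 'T' (frequency 9.1%).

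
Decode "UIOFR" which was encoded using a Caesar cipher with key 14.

Step 1: Reverse the shift by subtracting 14 from each letter position.
  U (position 20) -> position (20-14) mod 26 = 6 -> G
  I (position 8) -> position (8-14) mod 26 = 20 -> U
  O (position 14) -> position (14-14) mod 26 = 0 -> A
  F (position 5) -> position (5-14) mod 26 = 17 -> R
  R (position 17) -> position (17-14) mod 26 = 3 -> D
Decrypted message: GUARD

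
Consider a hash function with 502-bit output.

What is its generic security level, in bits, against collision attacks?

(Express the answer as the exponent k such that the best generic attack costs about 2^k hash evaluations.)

Step 1: The hash has a 502-bit output.
Step 2: Collision resistance means it should be infeasible to find any x != y with h(x) = h(y).
By the birthday bound, a generic collision search succeeds after about sqrt(2^502) = 2^(502/2) = 2^251 evaluations.
Step 3: Security level = 251 bits.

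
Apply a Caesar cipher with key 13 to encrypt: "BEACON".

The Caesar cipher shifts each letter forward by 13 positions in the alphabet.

Step 1: For each letter, shift forward by 13 positions (mod 26).
  B (position 1) -> position (1+13) mod 26 = 14 -> O
  E (position 4) -> position (4+13) mod 26 = 17 -> R
  A (position 0) -> position (0+13) mod 26 = 13 -> N
  C (position 2) -> position (2+13) mod 26 = 15 -> P
  O (position 14) -> position (14+13) mod 26 = 1 -> B
  N (position 13) -> position (13+13) mod 26 = 0 -> A
Result: ORNPBA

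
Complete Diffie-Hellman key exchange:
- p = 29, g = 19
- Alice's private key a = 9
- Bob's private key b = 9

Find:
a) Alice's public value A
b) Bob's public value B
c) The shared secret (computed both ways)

Step 1: A = g^a mod p = 19^9 mod 29 = 11.
Step 2: B = g^b mod p = 19^9 mod 29 = 11.
Step 3: Alice computes s = B^a mod p = 11^9 mod 29 = 2.
Step 4: Bob computes s = A^b mod p = 11^9 mod 29 = 2.
Both sides agree: shared secret = 2.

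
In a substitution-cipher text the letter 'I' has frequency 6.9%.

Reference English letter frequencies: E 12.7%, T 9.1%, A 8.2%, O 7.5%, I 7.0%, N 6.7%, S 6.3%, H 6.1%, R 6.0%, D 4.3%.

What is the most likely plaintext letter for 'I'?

Step 1: The observed frequency is 6.9%.
Step 2: Compare with English frequencies:
  E: 12.7% (difference: 5.8%)
  T: 9.1% (difference: 2.2%)
  A: 8.2% (difference: 1.3%)
  O: 7.5% (difference: 0.6%)
  I: 7.0% (difference: 0.1%) <-- closest
  N: 6.7% (difference: 0.2%)
  S: 6.3% (difference: 0.6%)
  H: 6.1% (difference: 0.8%)
  R: 6.0% (difference: 0.9%)
  D: 4.3% (difference: 2.6%)
Step 3: 'I' most likely represents 'I' (frequency 7.0%).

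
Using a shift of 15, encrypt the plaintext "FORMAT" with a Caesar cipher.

Step 1: For each letter, shift forward by 15 positions (mod 26).
  F (position 5) -> position (5+15) mod 26 = 20 -> U
  O (position 14) -> position (14+15) mod 26 = 3 -> D
  R (position 17) -> position (17+15) mod 26 = 6 -> G
  M (position 12) -> position (12+15) mod 26 = 1 -> B
  A (position 0) -> position (0+15) mod 26 = 15 -> P
  T (position 19) -> position (19+15) mod 26 = 8 -> I
Result: UDGBPI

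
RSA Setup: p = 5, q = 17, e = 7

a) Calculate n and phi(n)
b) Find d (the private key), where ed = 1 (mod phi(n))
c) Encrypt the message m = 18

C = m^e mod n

Step 1: n = 5 * 17 = 85.
Step 2: phi(n) = (5-1)(17-1) = 4 * 16 = 64.
Step 3: Find d = 7^(-1) mod 64 = 55.
  Verify: 7 * 55 = 385 = 1 (mod 64).
Step 4: C = 18^7 mod 85 = 52.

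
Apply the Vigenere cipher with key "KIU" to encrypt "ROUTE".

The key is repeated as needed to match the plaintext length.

Step 1: Repeat key to match plaintext length:
  Plaintext: ROUTE
  Key:       KIUKI
Step 2: Encrypt each letter:
  R(17) + K(10) = (17+10) mod 26 = 1 = B
  O(14) + I(8) = (14+8) mod 26 = 22 = W
  U(20) + U(20) = (20+20) mod 26 = 14 = O
  T(19) + K(10) = (19+10) mod 26 = 3 = D
  E(4) + I(8) = (4+8) mod 26 = 12 = M
Ciphertext: BWODM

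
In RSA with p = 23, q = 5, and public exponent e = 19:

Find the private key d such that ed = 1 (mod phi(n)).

Step 1: n = 23 * 5 = 115.
Step 2: phi(n) = 22 * 4 = 88.
Step 3: Find d such that 19 * d = 1 (mod 88).
Step 4: d = 19^(-1) mod 88 = 51.
Verification: 19 * 51 = 969 = 11 * 88 + 1.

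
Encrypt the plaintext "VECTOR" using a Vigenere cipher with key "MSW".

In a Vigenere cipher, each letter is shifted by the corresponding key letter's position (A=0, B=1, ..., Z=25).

Step 1: Repeat key to match plaintext length:
  Plaintext: VECTOR
  Key:       MSWMSW
Step 2: Encrypt each letter:
  V(21) + M(12) = (21+12) mod 26 = 7 = H
  E(4) + S(18) = (4+18) mod 26 = 22 = W
  C(2) + W(22) = (2+22) mod 26 = 24 = Y
  T(19) + M(12) = (19+12) mod 26 = 5 = F
  O(14) + S(18) = (14+18) mod 26 = 6 = G
  R(17) + W(22) = (17+22) mod 26 = 13 = N
Ciphertext: HWYFGN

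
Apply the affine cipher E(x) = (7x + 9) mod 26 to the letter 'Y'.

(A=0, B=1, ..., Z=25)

Step 1: Convert 'Y' to number: x = 24.
Step 2: E(24) = (7 * 24 + 9) mod 26 = 177 mod 26 = 21.
Step 3: Convert 21 back to letter: V.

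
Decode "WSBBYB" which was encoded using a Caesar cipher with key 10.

Step 1: Reverse the shift by subtracting 10 from each letter position.
  W (position 22) -> position (22-10) mod 26 = 12 -> M
  S (position 18) -> position (18-10) mod 26 = 8 -> I
  B (position 1) -> position (1-10) mod 26 = 17 -> R
  B (position 1) -> position (1-10) mod 26 = 17 -> R
  Y (position 24) -> position (24-10) mod 26 = 14 -> O
  B (position 1) -> position (1-10) mod 26 = 17 -> R
Decrypted message: MIRROR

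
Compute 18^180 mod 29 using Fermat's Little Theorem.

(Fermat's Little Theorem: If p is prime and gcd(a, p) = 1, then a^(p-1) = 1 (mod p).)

Step 1: Since 29 is prime, by Fermat's Little Theorem: 18^28 = 1 (mod 29).
Step 2: Reduce exponent: 180 mod 28 = 12.
Step 3: So 18^180 = 18^12 (mod 29).
Step 4: 18^12 mod 29 = 23.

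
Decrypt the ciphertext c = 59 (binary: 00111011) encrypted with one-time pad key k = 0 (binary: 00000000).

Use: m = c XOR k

Step 1: XOR ciphertext with key:
  Ciphertext: 00111011
  Key:        00000000
  XOR:        00111011
Step 2: Plaintext = 00111011 = 59 in decimal.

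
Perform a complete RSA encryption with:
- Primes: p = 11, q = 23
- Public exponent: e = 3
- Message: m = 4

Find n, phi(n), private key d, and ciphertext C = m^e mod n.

Step 1: n = 11 * 23 = 253.
Step 2: phi(n) = (11-1)(23-1) = 10 * 22 = 220.
Step 3: Find d = 3^(-1) mod 220 = 147.
  Verify: 3 * 147 = 441 = 1 (mod 220).
Step 4: C = 4^3 mod 253 = 64.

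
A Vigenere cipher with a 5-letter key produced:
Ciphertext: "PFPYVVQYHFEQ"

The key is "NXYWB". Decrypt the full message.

Step 1: Key 'NXYWB' has length 5. Extended key: NXYWBNXYWBNX
Step 2: Decrypt each position:
  P(15) - N(13) = 2 = C
  F(5) - X(23) = 8 = I
  P(15) - Y(24) = 17 = R
  Y(24) - W(22) = 2 = C
  V(21) - B(1) = 20 = U
  V(21) - N(13) = 8 = I
  Q(16) - X(23) = 19 = T
  Y(24) - Y(24) = 0 = A
  H(7) - W(22) = 11 = L
  F(5) - B(1) = 4 = E
  E(4) - N(13) = 17 = R
  Q(16) - X(23) = 19 = T
Plaintext: CIRCUITALERT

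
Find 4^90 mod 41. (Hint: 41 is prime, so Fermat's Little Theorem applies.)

Step 1: Since 41 is prime, by Fermat's Little Theorem: 4^40 = 1 (mod 41).
Step 2: Reduce exponent: 90 mod 40 = 10.
Step 3: So 4^90 = 4^10 (mod 41).
Step 4: 4^10 mod 41 = 1.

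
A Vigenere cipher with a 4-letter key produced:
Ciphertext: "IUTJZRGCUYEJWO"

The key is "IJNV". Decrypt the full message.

Step 1: Key 'IJNV' has length 4. Extended key: IJNVIJNVIJNVIJ
Step 2: Decrypt each position:
  I(8) - I(8) = 0 = A
  U(20) - J(9) = 11 = L
  T(19) - N(13) = 6 = G
  J(9) - V(21) = 14 = O
  Z(25) - I(8) = 17 = R
  R(17) - J(9) = 8 = I
  G(6) - N(13) = 19 = T
  C(2) - V(21) = 7 = H
  U(20) - I(8) = 12 = M
  Y(24) - J(9) = 15 = P
  E(4) - N(13) = 17 = R
  J(9) - V(21) = 14 = O
  W(22) - I(8) = 14 = O
  O(14) - J(9) = 5 = F
Plaintext: ALGORITHMPROOF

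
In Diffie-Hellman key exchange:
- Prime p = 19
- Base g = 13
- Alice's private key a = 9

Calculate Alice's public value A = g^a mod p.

Step 1: A = g^a mod p = 13^9 mod 19.
  13^1 mod 19 = 13
  13^2 mod 19 = (13 * 13) mod 19 = 17
  13^3 mod 19 = (17 * 13) mod 19 = 12
  13^4 mod 19 = (12 * 13) mod 19 = 4
  13^5 mod 19 = (4 * 13) mod 19 = 14
  13^6 mod 19 = (14 * 13) mod 19 = 11
  13^7 mod 19 = (11 * 13) mod 19 = 10
  13^8 mod 19 = (10 * 13) mod 19 = 16
  13^9 mod 19 = (16 * 13) mod 19 = 18
Result: A = 18.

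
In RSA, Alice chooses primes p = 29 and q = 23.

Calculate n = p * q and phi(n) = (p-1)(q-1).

Step 1: n = p * q = 29 * 23 = 667.
Step 2: phi(n) = (p-1)(q-1) = 28 * 22 = 616.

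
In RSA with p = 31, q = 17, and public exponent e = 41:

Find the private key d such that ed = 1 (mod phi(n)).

Step 1: n = 31 * 17 = 527.
Step 2: phi(n) = 30 * 16 = 480.
Step 3: Find d such that 41 * d = 1 (mod 480).
Step 4: d = 41^(-1) mod 480 = 281.
Verification: 41 * 281 = 11521 = 24 * 480 + 1.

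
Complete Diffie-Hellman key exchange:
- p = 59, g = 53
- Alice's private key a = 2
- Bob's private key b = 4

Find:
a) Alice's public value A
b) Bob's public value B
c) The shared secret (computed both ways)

Step 1: A = g^a mod p = 53^2 mod 59 = 36.
Step 2: B = g^b mod p = 53^4 mod 59 = 57.
Step 3: Alice computes s = B^a mod p = 57^2 mod 59 = 4.
Step 4: Bob computes s = A^b mod p = 36^4 mod 59 = 4.
Both sides agree: shared secret = 4.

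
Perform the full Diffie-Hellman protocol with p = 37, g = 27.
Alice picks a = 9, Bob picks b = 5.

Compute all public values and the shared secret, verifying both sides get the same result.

Step 1: A = g^a mod p = 27^9 mod 37 = 36.
Step 2: B = g^b mod p = 27^5 mod 37 = 11.
Step 3: Alice computes s = B^a mod p = 11^9 mod 37 = 36.
Step 4: Bob computes s = A^b mod p = 36^5 mod 37 = 36.
Both sides agree: shared secret = 36.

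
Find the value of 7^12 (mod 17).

Step 1: Compute 7^12 mod 17 step by step, reducing modulo 17 at each step.
  7^1 mod 17 = 7
  7^2 mod 17 = (7 * 7) mod 17 = 15
  7^3 mod 17 = (15 * 7) mod 17 = 3
  7^4 mod 17 = (3 * 7) mod 17 = 4
  7^5 mod 17 = (4 * 7) mod 17 = 11
  7^6 mod 17 = (11 * 7) mod 17 = 9
  7^7 mod 17 = (9 * 7) mod 17 = 12
  7^8 mod 17 = (12 * 7) mod 17 = 16
  7^9 mod 17 = (16 * 7) mod 17 = 10
  7^10 mod 17 = (10 * 7) mod 17 = 2
  7^11 mod 17 = (2 * 7) mod 17 = 14
  7^12 mod 17 = (14 * 7) mod 17 = 13
Step 2: Result = 13.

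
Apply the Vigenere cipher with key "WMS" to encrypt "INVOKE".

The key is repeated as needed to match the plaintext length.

Step 1: Repeat key to match plaintext length:
  Plaintext: INVOKE
  Key:       WMSWMS
Step 2: Encrypt each letter:
  I(8) + W(22) = (8+22) mod 26 = 4 = E
  N(13) + M(12) = (13+12) mod 26 = 25 = Z
  V(21) + S(18) = (21+18) mod 26 = 13 = N
  O(14) + W(22) = (14+22) mod 26 = 10 = K
  K(10) + M(12) = (10+12) mod 26 = 22 = W
  E(4) + S(18) = (4+18) mod 26 = 22 = W
Ciphertext: EZNKWW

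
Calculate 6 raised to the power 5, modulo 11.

Step 1: Compute 6^5 mod 11 step by step, reducing modulo 11 at each step.
  6^1 mod 11 = 6
  6^2 mod 11 = (6 * 6) mod 11 = 3
  6^3 mod 11 = (3 * 6) mod 11 = 7
  6^4 mod 11 = (7 * 6) mod 11 = 9
  6^5 mod 11 = (9 * 6) mod 11 = 10
Step 2: Result = 10.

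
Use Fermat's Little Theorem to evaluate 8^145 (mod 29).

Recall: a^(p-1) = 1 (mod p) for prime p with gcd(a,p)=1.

Step 1: Since 29 is prime, by Fermat's Little Theorem: 8^28 = 1 (mod 29).
Step 2: Reduce exponent: 145 mod 28 = 5.
Step 3: So 8^145 = 8^5 (mod 29).
Step 4: 8^5 mod 29 = 27.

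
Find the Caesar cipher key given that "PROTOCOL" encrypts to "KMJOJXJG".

Step 1: Compare first letters: P (position 15) -> K (position 10).
Step 2: Shift = (10 - 15) mod 26 = 21.
The shift value is 21.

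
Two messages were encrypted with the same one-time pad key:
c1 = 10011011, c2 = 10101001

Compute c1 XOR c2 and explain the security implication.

Step 1: c1 XOR c2 = (m1 XOR k) XOR (m2 XOR k).
Step 2: By XOR associativity/commutativity: = m1 XOR m2 XOR k XOR k = m1 XOR m2.
Step 3: 10011011 XOR 10101001 = 00110010 = 50.
Step 4: The key cancels out! An attacker learns m1 XOR m2 = 50, revealing the relationship between plaintexts.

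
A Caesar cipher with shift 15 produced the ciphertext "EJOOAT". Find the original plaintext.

Step 1: Reverse the shift by subtracting 15 from each letter position.
  E (position 4) -> position (4-15) mod 26 = 15 -> P
  J (position 9) -> position (9-15) mod 26 = 20 -> U
  O (position 14) -> position (14-15) mod 26 = 25 -> Z
  O (position 14) -> position (14-15) mod 26 = 25 -> Z
  A (position 0) -> position (0-15) mod 26 = 11 -> L
  T (position 19) -> position (19-15) mod 26 = 4 -> E
Decrypted message: PUZZLE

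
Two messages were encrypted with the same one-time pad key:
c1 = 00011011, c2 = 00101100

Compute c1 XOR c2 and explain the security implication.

Step 1: c1 XOR c2 = (m1 XOR k) XOR (m2 XOR k).
Step 2: By XOR associativity/commutativity: = m1 XOR m2 XOR k XOR k = m1 XOR m2.
Step 3: 00011011 XOR 00101100 = 00110111 = 55.
Step 4: The key cancels out! An attacker learns m1 XOR m2 = 55, revealing the relationship between plaintexts.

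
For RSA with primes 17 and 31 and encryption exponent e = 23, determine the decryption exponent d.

Step 1: n = 17 * 31 = 527.
Step 2: phi(n) = 16 * 30 = 480.
Step 3: Find d such that 23 * d = 1 (mod 480).
Step 4: d = 23^(-1) mod 480 = 167.
Verification: 23 * 167 = 3841 = 8 * 480 + 1.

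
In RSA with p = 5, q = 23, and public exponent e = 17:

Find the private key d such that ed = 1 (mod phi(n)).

Step 1: n = 5 * 23 = 115.
Step 2: phi(n) = 4 * 22 = 88.
Step 3: Find d such that 17 * d = 1 (mod 88).
Step 4: d = 17^(-1) mod 88 = 57.
Verification: 17 * 57 = 969 = 11 * 88 + 1.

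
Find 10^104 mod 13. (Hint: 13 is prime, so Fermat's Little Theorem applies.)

Step 1: Since 13 is prime, by Fermat's Little Theorem: 10^12 = 1 (mod 13).
Step 2: Reduce exponent: 104 mod 12 = 8.
Step 3: So 10^104 = 10^8 (mod 13).
Step 4: 10^8 mod 13 = 9.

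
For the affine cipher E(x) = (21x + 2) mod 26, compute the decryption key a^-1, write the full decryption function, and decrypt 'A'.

Step 1: Find a^-1, the modular inverse of 21 mod 26.
Step 2: We need 21 * a^-1 = 1 (mod 26).
Step 3: 21 * 5 = 105 = 4 * 26 + 1, so a^-1 = 5.
Step 4: D(y) = 5(y - 2) mod 26.
Step 5: Apply to 'A' (y = 0): D(0) = 5 * (0 - 2) mod 26 = 5 * -2 mod 26 = 16 -> 'Q'.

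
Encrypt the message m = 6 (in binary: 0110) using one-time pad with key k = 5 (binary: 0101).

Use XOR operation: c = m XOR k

Step 1: Write out the XOR operation bit by bit:
  Message: 0110
  Key:     0101
  XOR:     0011
Step 2: Convert to decimal: 0011 = 3.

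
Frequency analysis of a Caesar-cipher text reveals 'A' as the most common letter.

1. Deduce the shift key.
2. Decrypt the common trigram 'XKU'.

Step 1: In English, 'E' is the most frequent letter (12.7%).
Step 2: The most frequent ciphertext letter is 'A' (position 0).
Step 3: Shift = (0 - 4) mod 26 = 22.
Step 4: Decrypt 'XKU' by shifting back 22:
  X -> B
  K -> O
  U -> Y
Step 5: 'XKU' decrypts to 'BOY'.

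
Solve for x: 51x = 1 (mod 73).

Step 1: We need x such that 51 * x = 1 (mod 73).
Step 2: Using the extended Euclidean algorithm or trial:
  51 * 63 = 3213 = 44 * 73 + 1.
Step 3: Since 3213 mod 73 = 1, the inverse is x = 63.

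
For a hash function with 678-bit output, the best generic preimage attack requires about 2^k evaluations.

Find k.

Step 1: The hash has a 678-bit output.
Step 2: Preimage resistance means: given a digest h(x), it should be infeasible to find any input that hashes to it.
With a 678-bit output there are 2^678 possible digests, so a generic brute-force preimage search costs about 2^678 evaluations.
Step 3: Security level = 678 bits.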